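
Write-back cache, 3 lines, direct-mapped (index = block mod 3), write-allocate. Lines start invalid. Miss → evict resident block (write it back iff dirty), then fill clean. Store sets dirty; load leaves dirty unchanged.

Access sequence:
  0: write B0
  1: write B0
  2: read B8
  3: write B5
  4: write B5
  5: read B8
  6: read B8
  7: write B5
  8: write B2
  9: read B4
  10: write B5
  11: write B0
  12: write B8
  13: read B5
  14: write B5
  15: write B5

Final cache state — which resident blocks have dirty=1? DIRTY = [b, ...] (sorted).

0: W B0 → L0 miss [D]
1: W B0 → L0 hit [D]
2: R B8 → L2 miss [-]
3: W B5 → L2 miss [D]
4: W B5 → L2 hit [D]
5: R B8 → L2 miss wb→B5 [-]
6: R B8 → L2 hit [-]
7: W B5 → L2 miss [D]
8: W B2 → L2 miss wb→B5 [D]
9: R B4 → L1 miss [-]
10: W B5 → L2 miss wb→B2 [D]
11: W B0 → L0 hit [D]
12: W B8 → L2 miss wb→B5 [D]
13: R B5 → L2 miss wb→B8 [-]
14: W B5 → L2 hit [D]
15: W B5 → L2 hit [D]

DIRTY = [0, 5]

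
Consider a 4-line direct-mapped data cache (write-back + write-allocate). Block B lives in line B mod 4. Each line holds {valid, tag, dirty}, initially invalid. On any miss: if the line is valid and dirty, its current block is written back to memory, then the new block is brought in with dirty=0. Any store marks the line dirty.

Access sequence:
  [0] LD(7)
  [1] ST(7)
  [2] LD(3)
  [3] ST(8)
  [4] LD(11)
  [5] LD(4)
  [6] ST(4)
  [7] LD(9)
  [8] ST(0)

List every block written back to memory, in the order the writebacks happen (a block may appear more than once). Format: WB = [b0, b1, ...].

WB = [7, 8, 4]

0: R B7 -> L3 miss  d=-]
1: W B7 -> L3 hit  d=D]
2: R B3 -> L3 miss wb->B7  d=-]
3: W B8 -> L0 miss  d=D]
4: R B11 -> L3 miss  d=-]
5: R B4 -> L0 miss wb->B8  d=-]
6: W B4 -> L0 hit  d=D]
7: R B9 -> L1 miss  d=-]
8: W B0 -> L0 miss wb->B4  d=D]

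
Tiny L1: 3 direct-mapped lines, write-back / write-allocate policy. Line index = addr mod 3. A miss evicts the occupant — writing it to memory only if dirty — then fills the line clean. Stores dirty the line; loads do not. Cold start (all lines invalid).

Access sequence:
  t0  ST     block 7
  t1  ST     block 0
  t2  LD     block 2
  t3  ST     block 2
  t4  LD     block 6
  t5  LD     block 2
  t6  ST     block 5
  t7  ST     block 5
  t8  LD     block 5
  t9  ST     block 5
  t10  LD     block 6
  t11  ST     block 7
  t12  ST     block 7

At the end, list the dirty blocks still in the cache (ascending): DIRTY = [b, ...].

DIRTY = [5, 7]

  0 | W B7 → L1 miss [D]
  1 | W B0 → L0 miss [D]
  2 | R B2 → L2 miss [-]
  3 | W B2 → L2 hit [D]
  4 | R B6 → L0 miss wb→B0 [-]
  5 | R B2 → L2 hit [D]
  6 | W B5 → L2 miss wb→B2 [D]
  7 | W B5 → L2 hit [D]
  8 | R B5 → L2 hit [D]
  9 | W B5 → L2 hit [D]
  10 | R B6 → L0 hit [-]
  11 | W B7 → L1 hit [D]
  12 | W B7 → L1 hit [D]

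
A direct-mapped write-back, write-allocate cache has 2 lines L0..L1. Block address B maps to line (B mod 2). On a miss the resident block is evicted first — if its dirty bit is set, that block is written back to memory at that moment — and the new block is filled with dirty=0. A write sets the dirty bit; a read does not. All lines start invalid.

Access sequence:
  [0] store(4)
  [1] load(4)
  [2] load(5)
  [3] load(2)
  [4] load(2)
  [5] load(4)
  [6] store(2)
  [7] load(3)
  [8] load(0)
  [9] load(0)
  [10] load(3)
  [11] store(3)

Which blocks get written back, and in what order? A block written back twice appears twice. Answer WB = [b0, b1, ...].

0: W B4 -> L0 miss  d=D]
1: R B4 -> L0 hit  d=D]
2: R B5 -> L1 miss  d=-]
3: R B2 -> L0 miss wb->B4  d=-]
4: R B2 -> L0 hit  d=-]
5: R B4 -> L0 miss  d=-]
6: W B2 -> L0 miss  d=D]
7: R B3 -> L1 miss  d=-]
8: R B0 -> L0 miss wb->B2  d=-]
9: R B0 -> L0 hit  d=-]
10: R B3 -> L1 hit  d=-]
11: W B3 -> L1 hit  d=D]

WB = [4, 2]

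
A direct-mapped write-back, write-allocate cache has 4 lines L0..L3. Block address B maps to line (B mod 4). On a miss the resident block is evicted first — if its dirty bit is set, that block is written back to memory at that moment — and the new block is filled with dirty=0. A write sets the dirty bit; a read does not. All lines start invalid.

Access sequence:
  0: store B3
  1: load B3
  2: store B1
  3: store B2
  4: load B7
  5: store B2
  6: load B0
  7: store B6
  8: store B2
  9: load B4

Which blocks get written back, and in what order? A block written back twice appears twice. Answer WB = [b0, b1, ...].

WB = [3, 2, 6]

  0 | W B3 → L3 miss [D]
  1 | R B3 → L3 hit [D]
  2 | W B1 → L1 miss [D]
  3 | W B2 → L2 miss [D]
  4 | R B7 → L3 miss wb→B3 [-]
  5 | W B2 → L2 hit [D]
  6 | R B0 → L0 miss [-]
  7 | W B6 → L2 miss wb→B2 [D]
  8 | W B2 → L2 miss wb→B6 [D]
  9 | R B4 → L0 miss [-]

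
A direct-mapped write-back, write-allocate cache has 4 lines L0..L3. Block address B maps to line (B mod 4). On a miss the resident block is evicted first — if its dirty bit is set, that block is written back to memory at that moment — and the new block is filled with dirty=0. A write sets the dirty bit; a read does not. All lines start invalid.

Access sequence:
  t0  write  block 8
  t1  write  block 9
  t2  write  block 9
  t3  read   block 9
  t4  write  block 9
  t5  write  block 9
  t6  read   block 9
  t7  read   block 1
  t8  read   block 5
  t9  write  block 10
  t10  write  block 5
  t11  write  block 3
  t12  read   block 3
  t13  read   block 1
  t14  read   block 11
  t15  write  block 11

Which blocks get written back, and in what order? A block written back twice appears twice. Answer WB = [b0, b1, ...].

0: W B8 -> L0 miss  d=D]
1: W B9 -> L1 miss  d=D]
2: W B9 -> L1 hit  d=D]
3: R B9 -> L1 hit  d=D]
4: W B9 -> L1 hit  d=D]
5: W B9 -> L1 hit  d=D]
6: R B9 -> L1 hit  d=D]
7: R B1 -> L1 miss wb->B9  d=-]
8: R B5 -> L1 miss  d=-]
9: W B10 -> L2 miss  d=D]
10: W B5 -> L1 hit  d=D]
11: W B3 -> L3 miss  d=D]
12: R B3 -> L3 hit  d=D]
13: R B1 -> L1 miss wb->B5  d=-]
14: R B11 -> L3 miss wb->B3  d=-]
15: W B11 -> L3 hit  d=D]

WB = [9, 5, 3]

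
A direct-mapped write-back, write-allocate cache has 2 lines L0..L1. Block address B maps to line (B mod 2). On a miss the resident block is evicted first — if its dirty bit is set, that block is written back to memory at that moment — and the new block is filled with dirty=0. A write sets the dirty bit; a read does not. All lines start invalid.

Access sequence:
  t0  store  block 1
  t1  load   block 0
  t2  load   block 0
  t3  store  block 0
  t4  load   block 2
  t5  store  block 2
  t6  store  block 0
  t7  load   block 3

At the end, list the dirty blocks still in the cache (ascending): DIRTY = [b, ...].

DIRTY = [0]

  0 | W B1 → L1 miss [D]
  1 | R B0 → L0 miss [-]
  2 | R B0 → L0 hit [-]
  3 | W B0 → L0 hit [D]
  4 | R B2 → L0 miss wb→B0 [-]
  5 | W B2 → L0 hit [D]
  6 | W B0 → L0 miss wb→B2 [D]
  7 | R B3 → L1 miss wb→B1 [-]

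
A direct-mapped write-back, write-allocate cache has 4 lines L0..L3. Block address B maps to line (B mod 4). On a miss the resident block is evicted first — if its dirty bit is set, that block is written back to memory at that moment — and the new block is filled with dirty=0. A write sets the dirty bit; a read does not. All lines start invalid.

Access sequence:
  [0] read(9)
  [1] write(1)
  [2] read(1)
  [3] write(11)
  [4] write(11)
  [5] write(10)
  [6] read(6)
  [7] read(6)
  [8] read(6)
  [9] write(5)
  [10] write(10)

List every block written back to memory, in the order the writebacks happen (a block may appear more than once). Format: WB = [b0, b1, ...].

WB = [10, 1]

0: R B9 → L1 miss [-]
1: W B1 → L1 miss [D]
2: R B1 → L1 hit [D]
3: W B11 → L3 miss [D]
4: W B11 → L3 hit [D]
5: W B10 → L2 miss [D]
6: R B6 → L2 miss wb→B10 [-]
7: R B6 → L2 hit [-]
8: R B6 → L2 hit [-]
9: W B5 → L1 miss wb→B1 [D]
10: W B10 → L2 miss [D]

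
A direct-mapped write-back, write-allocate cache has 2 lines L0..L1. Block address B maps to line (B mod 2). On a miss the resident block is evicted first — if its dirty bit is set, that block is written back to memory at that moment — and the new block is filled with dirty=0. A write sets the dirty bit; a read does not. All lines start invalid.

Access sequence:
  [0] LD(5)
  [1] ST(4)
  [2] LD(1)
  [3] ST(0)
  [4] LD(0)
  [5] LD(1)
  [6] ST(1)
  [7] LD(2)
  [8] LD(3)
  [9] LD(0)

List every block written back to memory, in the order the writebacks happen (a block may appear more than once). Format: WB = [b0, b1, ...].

  0 | R B5 → L1 miss [-]
  1 | W B4 → L0 miss [D]
  2 | R B1 → L1 miss [-]
  3 | W B0 → L0 miss wb→B4 [D]
  4 | R B0 → L0 hit [D]
  5 | R B1 → L1 hit [-]
  6 | W B1 → L1 hit [D]
  7 | R B2 → L0 miss wb→B0 [-]
  8 | R B3 → L1 miss wb→B1 [-]
  9 | R B0 → L0 miss [-]

WB = [4, 0, 1]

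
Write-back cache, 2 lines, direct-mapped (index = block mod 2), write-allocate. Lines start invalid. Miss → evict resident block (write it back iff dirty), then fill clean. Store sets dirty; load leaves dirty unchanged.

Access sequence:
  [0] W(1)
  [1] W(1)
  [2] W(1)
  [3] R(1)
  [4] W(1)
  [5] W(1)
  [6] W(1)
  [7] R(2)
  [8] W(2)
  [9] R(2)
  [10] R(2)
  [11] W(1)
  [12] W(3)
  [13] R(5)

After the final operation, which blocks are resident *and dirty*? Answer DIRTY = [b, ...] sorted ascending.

DIRTY = [2]

0: W B1 -> L1 miss  d=D]
1: W B1 -> L1 hit  d=D]
2: W B1 -> L1 hit  d=D]
3: R B1 -> L1 hit  d=D]
4: W B1 -> L1 hit  d=D]
5: W B1 -> L1 hit  d=D]
6: W B1 -> L1 hit  d=D]
7: R B2 -> L0 miss  d=-]
8: W B2 -> L0 hit  d=D]
9: R B2 -> L0 hit  d=D]
10: R B2 -> L0 hit  d=D]
11: W B1 -> L1 hit  d=D]
12: W B3 -> L1 miss wb->B1  d=D]
13: R B5 -> L1 miss wb->B3  d=-]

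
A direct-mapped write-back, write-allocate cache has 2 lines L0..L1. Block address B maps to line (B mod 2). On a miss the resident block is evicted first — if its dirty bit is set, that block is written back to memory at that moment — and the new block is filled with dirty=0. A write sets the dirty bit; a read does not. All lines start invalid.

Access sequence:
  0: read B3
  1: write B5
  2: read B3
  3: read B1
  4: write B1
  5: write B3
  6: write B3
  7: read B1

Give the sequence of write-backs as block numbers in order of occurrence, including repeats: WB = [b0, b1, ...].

  0 | R B3 → L1 miss [-]
  1 | W B5 → L1 miss [D]
  2 | R B3 → L1 miss wb→B5 [-]
  3 | R B1 → L1 miss [-]
  4 | W B1 → L1 hit [D]
  5 | W B3 → L1 miss wb→B1 [D]
  6 | W B3 → L1 hit [D]
  7 | R B1 → L1 miss wb→B3 [-]

WB = [5, 1, 3]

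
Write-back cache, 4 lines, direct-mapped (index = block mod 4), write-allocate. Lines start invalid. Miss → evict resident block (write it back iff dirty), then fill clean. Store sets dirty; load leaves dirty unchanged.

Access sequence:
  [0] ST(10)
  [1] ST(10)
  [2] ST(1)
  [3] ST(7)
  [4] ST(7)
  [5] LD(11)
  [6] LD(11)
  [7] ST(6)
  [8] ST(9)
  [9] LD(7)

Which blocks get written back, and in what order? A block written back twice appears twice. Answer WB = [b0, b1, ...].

WB = [7, 10, 1]

0: W B10 → L2 miss [D]
1: W B10 → L2 hit [D]
2: W B1 → L1 miss [D]
3: W B7 → L3 miss [D]
4: W B7 → L3 hit [D]
5: R B11 → L3 miss wb→B7 [-]
6: R B11 → L3 hit [-]
7: W B6 → L2 miss wb→B10 [D]
8: W B9 → L1 miss wb→B1 [D]
9: R B7 → L3 miss [-]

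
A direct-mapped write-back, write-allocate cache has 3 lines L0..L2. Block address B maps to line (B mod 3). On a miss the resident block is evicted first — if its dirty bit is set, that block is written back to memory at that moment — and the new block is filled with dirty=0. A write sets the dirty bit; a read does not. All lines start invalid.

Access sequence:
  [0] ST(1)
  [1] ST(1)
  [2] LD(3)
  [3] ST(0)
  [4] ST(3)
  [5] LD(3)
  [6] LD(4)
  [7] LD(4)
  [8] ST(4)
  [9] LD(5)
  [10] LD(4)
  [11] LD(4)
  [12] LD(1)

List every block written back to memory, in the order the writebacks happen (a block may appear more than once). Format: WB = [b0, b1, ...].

WB = [0, 1, 4]

0: W B1 → L1 miss [D]
1: W B1 → L1 hit [D]
2: R B3 → L0 miss [-]
3: W B0 → L0 miss [D]
4: W B3 → L0 miss wb→B0 [D]
5: R B3 → L0 hit [D]
6: R B4 → L1 miss wb→B1 [-]
7: R B4 → L1 hit [-]
8: W B4 → L1 hit [D]
9: R B5 → L2 miss [-]
10: R B4 → L1 hit [D]
11: R B4 → L1 hit [D]
12: R B1 → L1 miss wb→B4 [-]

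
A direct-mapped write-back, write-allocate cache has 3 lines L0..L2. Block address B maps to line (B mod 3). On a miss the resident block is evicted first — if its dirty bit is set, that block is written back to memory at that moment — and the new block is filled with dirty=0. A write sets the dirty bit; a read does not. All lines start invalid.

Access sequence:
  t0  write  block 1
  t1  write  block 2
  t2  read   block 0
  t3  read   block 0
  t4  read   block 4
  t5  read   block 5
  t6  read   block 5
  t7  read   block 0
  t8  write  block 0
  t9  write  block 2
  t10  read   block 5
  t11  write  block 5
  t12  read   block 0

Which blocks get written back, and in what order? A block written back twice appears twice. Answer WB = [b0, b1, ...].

WB = [1, 2, 2]

0: W B1 -> L1 miss  d=D]
1: W B2 -> L2 miss  d=D]
2: R B0 -> L0 miss  d=-]
3: R B0 -> L0 hit  d=-]
4: R B4 -> L1 miss wb->B1  d=-]
5: R B5 -> L2 miss wb->B2  d=-]
6: R B5 -> L2 hit  d=-]
7: R B0 -> L0 hit  d=-]
8: W B0 -> L0 hit  d=D]
9: W B2 -> L2 miss  d=D]
10: R B5 -> L2 miss wb->B2  d=-]
11: W B5 -> L2 hit  d=D]
12: R B0 -> L0 hit  d=D]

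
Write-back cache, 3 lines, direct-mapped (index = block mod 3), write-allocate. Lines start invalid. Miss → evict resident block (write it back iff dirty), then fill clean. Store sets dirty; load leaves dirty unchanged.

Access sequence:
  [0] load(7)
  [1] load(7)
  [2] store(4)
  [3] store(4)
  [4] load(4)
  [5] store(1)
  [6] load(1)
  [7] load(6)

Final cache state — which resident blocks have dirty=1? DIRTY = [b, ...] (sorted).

  0 | R B7 → L1 miss [-]
  1 | R B7 → L1 hit [-]
  2 | W B4 → L1 miss [D]
  3 | W B4 → L1 hit [D]
  4 | R B4 → L1 hit [D]
  5 | W B1 → L1 miss wb→B4 [D]
  6 | R B1 → L1 hit [D]
  7 | R B6 → L0 miss [-]

DIRTY = [1]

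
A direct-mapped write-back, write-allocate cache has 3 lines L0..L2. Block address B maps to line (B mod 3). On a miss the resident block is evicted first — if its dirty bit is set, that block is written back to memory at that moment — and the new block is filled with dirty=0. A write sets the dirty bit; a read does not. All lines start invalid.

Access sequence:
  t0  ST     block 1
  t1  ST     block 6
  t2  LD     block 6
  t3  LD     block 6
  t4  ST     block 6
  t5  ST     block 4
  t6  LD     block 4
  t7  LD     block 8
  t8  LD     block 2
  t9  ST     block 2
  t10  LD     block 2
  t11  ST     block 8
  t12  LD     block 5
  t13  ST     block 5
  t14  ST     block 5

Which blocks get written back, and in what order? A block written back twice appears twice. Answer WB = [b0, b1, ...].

WB = [1, 2, 8]

  0 | W B1 → L1 miss [D]
  1 | W B6 → L0 miss [D]
  2 | R B6 → L0 hit [D]
  3 | R B6 → L0 hit [D]
  4 | W B6 → L0 hit [D]
  5 | W B4 → L1 miss wb→B1 [D]
  6 | R B4 → L1 hit [D]
  7 | R B8 → L2 miss [-]
  8 | R B2 → L2 miss [-]
  9 | W B2 → L2 hit [D]
  10 | R B2 → L2 hit [D]
  11 | W B8 → L2 miss wb→B2 [D]
  12 | R B5 → L2 miss wb→B8 [-]
  13 | W B5 → L2 hit [D]
  14 | W B5 → L2 hit [D]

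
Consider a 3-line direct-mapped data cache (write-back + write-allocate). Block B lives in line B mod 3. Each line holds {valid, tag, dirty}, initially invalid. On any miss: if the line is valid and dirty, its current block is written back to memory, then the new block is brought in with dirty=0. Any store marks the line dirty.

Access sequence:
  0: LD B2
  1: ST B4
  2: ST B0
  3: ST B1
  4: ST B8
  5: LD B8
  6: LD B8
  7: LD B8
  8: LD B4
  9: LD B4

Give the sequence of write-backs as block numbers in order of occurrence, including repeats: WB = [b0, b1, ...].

WB = [4, 1]

  0 | R B2 → L2 miss [-]
  1 | W B4 → L1 miss [D]
  2 | W B0 → L0 miss [D]
  3 | W B1 → L1 miss wb→B4 [D]
  4 | W B8 → L2 miss [D]
  5 | R B8 → L2 hit [D]
  6 | R B8 → L2 hit [D]
  7 | R B8 → L2 hit [D]
  8 | R B4 → L1 miss wb→B1 [-]
  9 | R B4 → L1 hit [-]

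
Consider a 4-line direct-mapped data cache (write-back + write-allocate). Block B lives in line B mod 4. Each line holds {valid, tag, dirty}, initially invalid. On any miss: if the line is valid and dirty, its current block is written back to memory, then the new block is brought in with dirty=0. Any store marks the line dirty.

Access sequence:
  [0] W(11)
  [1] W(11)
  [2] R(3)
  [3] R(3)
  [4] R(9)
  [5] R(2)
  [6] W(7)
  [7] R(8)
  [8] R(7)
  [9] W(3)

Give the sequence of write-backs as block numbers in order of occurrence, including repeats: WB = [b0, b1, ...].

WB = [11, 7]

  0 | W B11 → L3 miss [D]
  1 | W B11 → L3 hit [D]
  2 | R B3 → L3 miss wb→B11 [-]
  3 | R B3 → L3 hit [-]
  4 | R B9 → L1 miss [-]
  5 | R B2 → L2 miss [-]
  6 | W B7 → L3 miss [D]
  7 | R B8 → L0 miss [-]
  8 | R B7 → L3 hit [D]
  9 | W B3 → L3 miss wb→B7 [D]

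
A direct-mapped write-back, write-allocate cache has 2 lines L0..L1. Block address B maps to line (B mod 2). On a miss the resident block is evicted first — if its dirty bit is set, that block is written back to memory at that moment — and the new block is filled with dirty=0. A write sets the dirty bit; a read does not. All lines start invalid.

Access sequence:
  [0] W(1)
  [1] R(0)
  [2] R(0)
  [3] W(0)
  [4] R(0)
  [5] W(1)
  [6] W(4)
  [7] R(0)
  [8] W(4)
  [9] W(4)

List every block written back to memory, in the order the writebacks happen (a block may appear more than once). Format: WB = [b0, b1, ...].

WB = [0, 4]

0: W B1 -> L1 miss  d=D]
1: R B0 -> L0 miss  d=-]
2: R B0 -> L0 hit  d=-]
3: W B0 -> L0 hit  d=D]
4: R B0 -> L0 hit  d=D]
5: W B1 -> L1 hit  d=D]
6: W B4 -> L0 miss wb->B0  d=D]
7: R B0 -> L0 miss wb->B4  d=-]
8: W B4 -> L0 miss  d=D]
9: W B4 -> L0 hit  d=D]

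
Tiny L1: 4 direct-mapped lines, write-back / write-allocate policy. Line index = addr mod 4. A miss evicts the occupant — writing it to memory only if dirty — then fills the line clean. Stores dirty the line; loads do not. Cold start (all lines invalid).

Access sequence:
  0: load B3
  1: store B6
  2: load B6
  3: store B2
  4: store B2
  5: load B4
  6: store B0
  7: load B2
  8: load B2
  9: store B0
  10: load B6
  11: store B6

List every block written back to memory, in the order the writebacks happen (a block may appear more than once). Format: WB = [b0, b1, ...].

WB = [6, 2]

0: R B3 → L3 miss [-]
1: W B6 → L2 miss [D]
2: R B6 → L2 hit [D]
3: W B2 → L2 miss wb→B6 [D]
4: W B2 → L2 hit [D]
5: R B4 → L0 miss [-]
6: W B0 → L0 miss [D]
7: R B2 → L2 hit [D]
8: R B2 → L2 hit [D]
9: W B0 → L0 hit [D]
10: R B6 → L2 miss wb→B2 [-]
11: W B6 → L2 hit [D]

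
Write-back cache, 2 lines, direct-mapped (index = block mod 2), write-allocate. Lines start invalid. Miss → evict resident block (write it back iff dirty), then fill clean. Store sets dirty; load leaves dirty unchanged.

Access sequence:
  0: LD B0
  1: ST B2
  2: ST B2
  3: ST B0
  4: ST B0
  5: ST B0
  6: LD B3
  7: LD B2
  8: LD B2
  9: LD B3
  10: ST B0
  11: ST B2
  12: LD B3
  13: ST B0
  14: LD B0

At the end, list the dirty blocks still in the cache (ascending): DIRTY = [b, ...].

0: R B0 → L0 miss [-]
1: W B2 → L0 miss [D]
2: W B2 → L0 hit [D]
3: W B0 → L0 miss wb→B2 [D]
4: W B0 → L0 hit [D]
5: W B0 → L0 hit [D]
6: R B3 → L1 miss [-]
7: R B2 → L0 miss wb→B0 [-]
8: R B2 → L0 hit [-]
9: R B3 → L1 hit [-]
10: W B0 → L0 miss [D]
11: W B2 → L0 miss wb→B0 [D]
12: R B3 → L1 hit [-]
13: W B0 → L0 miss wb→B2 [D]
14: R B0 → L0 hit [D]

DIRTY = [0]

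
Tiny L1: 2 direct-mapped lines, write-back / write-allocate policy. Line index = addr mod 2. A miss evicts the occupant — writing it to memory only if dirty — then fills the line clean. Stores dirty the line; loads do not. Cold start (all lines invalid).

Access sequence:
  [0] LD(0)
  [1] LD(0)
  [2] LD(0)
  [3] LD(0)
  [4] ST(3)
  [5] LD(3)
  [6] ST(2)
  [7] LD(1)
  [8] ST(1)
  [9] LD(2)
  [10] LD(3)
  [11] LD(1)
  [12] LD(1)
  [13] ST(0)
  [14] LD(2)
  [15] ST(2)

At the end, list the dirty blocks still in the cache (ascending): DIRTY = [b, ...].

0: R B0 -> L0 miss  d=-]
1: R B0 -> L0 hit  d=-]
2: R B0 -> L0 hit  d=-]
3: R B0 -> L0 hit  d=-]
4: W B3 -> L1 miss  d=D]
5: R B3 -> L1 hit  d=D]
6: W B2 -> L0 miss  d=D]
7: R B1 -> L1 miss wb->B3  d=-]
8: W B1 -> L1 hit  d=D]
9: R B2 -> L0 hit  d=D]
10: R B3 -> L1 miss wb->B1  d=-]
11: R B1 -> L1 miss  d=-]
12: R B1 -> L1 hit  d=-]
13: W B0 -> L0 miss wb->B2  d=D]
14: R B2 -> L0 miss wb->B0  d=-]
15: W B2 -> L0 hit  d=D]

DIRTY = [2]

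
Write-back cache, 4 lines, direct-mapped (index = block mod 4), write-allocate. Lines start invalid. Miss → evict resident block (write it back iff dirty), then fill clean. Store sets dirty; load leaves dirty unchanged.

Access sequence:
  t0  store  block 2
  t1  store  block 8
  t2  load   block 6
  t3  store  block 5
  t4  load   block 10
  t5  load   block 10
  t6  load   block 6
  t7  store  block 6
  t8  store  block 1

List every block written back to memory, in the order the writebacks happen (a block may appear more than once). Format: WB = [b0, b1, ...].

WB = [2, 5]

  0 | W B2 → L2 miss [D]
  1 | W B8 → L0 miss [D]
  2 | R B6 → L2 miss wb→B2 [-]
  3 | W B5 → L1 miss [D]
  4 | R B10 → L2 miss [-]
  5 | R B10 → L2 hit [-]
  6 | R B6 → L2 miss [-]
  7 | W B6 → L2 hit [D]
  8 | W B1 → L1 miss wb→B5 [D]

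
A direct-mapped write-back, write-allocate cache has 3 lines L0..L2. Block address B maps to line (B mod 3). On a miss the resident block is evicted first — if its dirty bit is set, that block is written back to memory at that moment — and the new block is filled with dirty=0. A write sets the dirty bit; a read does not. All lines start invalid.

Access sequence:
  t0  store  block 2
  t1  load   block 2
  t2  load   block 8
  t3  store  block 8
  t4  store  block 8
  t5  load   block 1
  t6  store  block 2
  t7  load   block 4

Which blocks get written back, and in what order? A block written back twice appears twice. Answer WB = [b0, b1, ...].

WB = [2, 8]

0: W B2 -> L2 miss  d=D]
1: R B2 -> L2 hit  d=D]
2: R B8 -> L2 miss wb->B2  d=-]
3: W B8 -> L2 hit  d=D]
4: W B8 -> L2 hit  d=D]
5: R B1 -> L1 miss  d=-]
6: W B2 -> L2 miss wb->B8  d=D]
7: R B4 -> L1 miss  d=-]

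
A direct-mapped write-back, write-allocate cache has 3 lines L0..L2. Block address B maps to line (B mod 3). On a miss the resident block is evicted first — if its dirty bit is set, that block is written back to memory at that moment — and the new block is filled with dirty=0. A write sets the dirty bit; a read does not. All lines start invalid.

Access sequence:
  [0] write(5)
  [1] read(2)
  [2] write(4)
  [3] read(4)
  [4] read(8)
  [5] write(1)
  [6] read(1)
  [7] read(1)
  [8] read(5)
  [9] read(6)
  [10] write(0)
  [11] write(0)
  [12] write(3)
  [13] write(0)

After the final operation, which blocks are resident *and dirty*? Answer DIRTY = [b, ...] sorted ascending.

0: W B5 → L2 miss [D]
1: R B2 → L2 miss wb→B5 [-]
2: W B4 → L1 miss [D]
3: R B4 → L1 hit [D]
4: R B8 → L2 miss [-]
5: W B1 → L1 miss wb→B4 [D]
6: R B1 → L1 hit [D]
7: R B1 → L1 hit [D]
8: R B5 → L2 miss [-]
9: R B6 → L0 miss [-]
10: W B0 → L0 miss [D]
11: W B0 → L0 hit [D]
12: W B3 → L0 miss wb→B0 [D]
13: W B0 → L0 miss wb→B3 [D]

DIRTY = [0, 1]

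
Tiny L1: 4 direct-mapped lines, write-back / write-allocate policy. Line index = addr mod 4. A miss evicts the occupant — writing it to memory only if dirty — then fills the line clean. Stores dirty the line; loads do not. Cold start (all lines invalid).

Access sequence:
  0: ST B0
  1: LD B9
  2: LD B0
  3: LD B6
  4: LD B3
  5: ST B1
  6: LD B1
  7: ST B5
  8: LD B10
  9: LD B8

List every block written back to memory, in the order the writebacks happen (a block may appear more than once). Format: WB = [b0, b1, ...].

WB = [1, 0]

0: W B0 → L0 miss [D]
1: R B9 → L1 miss [-]
2: R B0 → L0 hit [D]
3: R B6 → L2 miss [-]
4: R B3 → L3 miss [-]
5: W B1 → L1 miss [D]
6: R B1 → L1 hit [D]
7: W B5 → L1 miss wb→B1 [D]
8: R B10 → L2 miss [-]
9: R B8 → L0 miss wb→B0 [-]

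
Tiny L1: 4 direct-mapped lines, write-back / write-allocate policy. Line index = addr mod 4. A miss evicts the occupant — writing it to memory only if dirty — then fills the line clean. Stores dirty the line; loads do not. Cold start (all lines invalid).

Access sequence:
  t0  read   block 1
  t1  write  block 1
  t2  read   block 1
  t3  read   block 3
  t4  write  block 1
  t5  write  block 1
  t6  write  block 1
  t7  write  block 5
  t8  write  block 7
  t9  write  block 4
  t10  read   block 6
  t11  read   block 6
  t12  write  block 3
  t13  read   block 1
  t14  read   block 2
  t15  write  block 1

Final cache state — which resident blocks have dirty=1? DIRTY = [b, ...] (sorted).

DIRTY = [1, 3, 4]

  0 | R B1 → L1 miss [-]
  1 | W B1 → L1 hit [D]
  2 | R B1 → L1 hit [D]
  3 | R B3 → L3 miss [-]
  4 | W B1 → L1 hit [D]
  5 | W B1 → L1 hit [D]
  6 | W B1 → L1 hit [D]
  7 | W B5 → L1 miss wb→B1 [D]
  8 | W B7 → L3 miss [D]
  9 | W B4 → L0 miss [D]
  10 | R B6 → L2 miss [-]
  11 | R B6 → L2 hit [-]
  12 | W B3 → L3 miss wb→B7 [D]
  13 | R B1 → L1 miss wb→B5 [-]
  14 | R B2 → L2 miss [-]
  15 | W B1 → L1 hit [D]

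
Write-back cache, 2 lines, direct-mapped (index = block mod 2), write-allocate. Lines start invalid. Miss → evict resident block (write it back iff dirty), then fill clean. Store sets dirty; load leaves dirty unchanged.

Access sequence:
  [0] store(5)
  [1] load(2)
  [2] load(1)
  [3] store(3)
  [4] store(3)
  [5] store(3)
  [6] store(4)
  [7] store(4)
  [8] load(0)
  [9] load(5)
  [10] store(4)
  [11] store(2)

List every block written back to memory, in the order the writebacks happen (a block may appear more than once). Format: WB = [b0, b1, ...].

0: W B5 → L1 miss [D]
1: R B2 → L0 miss [-]
2: R B1 → L1 miss wb→B5 [-]
3: W B3 → L1 miss [D]
4: W B3 → L1 hit [D]
5: W B3 → L1 hit [D]
6: W B4 → L0 miss [D]
7: W B4 → L0 hit [D]
8: R B0 → L0 miss wb→B4 [-]
9: R B5 → L1 miss wb→B3 [-]
10: W B4 → L0 miss [D]
11: W B2 → L0 miss wb→B4 [D]

WB = [5, 4, 3, 4]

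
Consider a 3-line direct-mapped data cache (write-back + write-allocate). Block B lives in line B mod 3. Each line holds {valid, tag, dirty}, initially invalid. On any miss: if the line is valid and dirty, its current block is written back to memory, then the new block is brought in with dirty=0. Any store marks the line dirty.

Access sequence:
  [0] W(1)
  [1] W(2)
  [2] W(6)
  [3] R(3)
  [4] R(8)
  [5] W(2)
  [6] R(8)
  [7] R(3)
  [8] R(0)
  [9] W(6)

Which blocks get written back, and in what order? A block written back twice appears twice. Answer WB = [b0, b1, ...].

  0 | W B1 → L1 miss [D]
  1 | W B2 → L2 miss [D]
  2 | W B6 → L0 miss [D]
  3 | R B3 → L0 miss wb→B6 [-]
  4 | R B8 → L2 miss wb→B2 [-]
  5 | W B2 → L2 miss [D]
  6 | R B8 → L2 miss wb→B2 [-]
  7 | R B3 → L0 hit [-]
  8 | R B0 → L0 miss [-]
  9 | W B6 → L0 miss [D]

WB = [6, 2, 2]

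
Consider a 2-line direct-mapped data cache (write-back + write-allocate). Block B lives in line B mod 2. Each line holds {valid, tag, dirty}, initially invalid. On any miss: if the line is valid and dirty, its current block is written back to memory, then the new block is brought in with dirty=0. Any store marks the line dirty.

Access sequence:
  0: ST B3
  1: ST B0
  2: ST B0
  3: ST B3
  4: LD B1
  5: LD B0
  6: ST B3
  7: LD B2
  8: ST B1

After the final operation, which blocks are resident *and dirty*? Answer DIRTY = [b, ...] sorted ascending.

DIRTY = [1]

  0 | W B3 → L1 miss [D]
  1 | W B0 → L0 miss [D]
  2 | W B0 → L0 hit [D]
  3 | W B3 → L1 hit [D]
  4 | R B1 → L1 miss wb→B3 [-]
  5 | R B0 → L0 hit [D]
  6 | W B3 → L1 miss [D]
  7 | R B2 → L0 miss wb→B0 [-]
  8 | W B1 → L1 miss wb→B3 [D]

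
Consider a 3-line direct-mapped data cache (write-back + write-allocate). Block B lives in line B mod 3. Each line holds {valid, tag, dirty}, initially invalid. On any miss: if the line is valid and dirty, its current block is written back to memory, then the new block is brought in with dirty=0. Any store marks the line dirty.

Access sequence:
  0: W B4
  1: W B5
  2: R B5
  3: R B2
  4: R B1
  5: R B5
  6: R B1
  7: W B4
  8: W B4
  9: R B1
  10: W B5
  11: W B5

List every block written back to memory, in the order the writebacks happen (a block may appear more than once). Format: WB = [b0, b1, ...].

0: W B4 → L1 miss [D]
1: W B5 → L2 miss [D]
2: R B5 → L2 hit [D]
3: R B2 → L2 miss wb→B5 [-]
4: R B1 → L1 miss wb→B4 [-]
5: R B5 → L2 miss [-]
6: R B1 → L1 hit [-]
7: W B4 → L1 miss [D]
8: W B4 → L1 hit [D]
9: R B1 → L1 miss wb→B4 [-]
10: W B5 → L2 hit [D]
11: W B5 → L2 hit [D]

WB = [5, 4, 4]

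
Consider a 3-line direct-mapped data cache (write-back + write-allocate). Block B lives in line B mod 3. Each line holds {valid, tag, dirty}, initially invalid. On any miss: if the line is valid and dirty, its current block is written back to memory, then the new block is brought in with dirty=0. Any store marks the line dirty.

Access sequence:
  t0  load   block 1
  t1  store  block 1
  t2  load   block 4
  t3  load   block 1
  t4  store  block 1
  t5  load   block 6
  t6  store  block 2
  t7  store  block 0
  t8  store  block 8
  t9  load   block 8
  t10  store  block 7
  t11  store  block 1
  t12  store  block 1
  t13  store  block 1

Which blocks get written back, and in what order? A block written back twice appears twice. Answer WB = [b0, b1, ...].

0: R B1 -> L1 miss  d=-]
1: W B1 -> L1 hit  d=D]
2: R B4 -> L1 miss wb->B1  d=-]
3: R B1 -> L1 miss  d=-]
4: W B1 -> L1 hit  d=D]
5: R B6 -> L0 miss  d=-]
6: W B2 -> L2 miss  d=D]
7: W B0 -> L0 miss  d=D]
8: W B8 -> L2 miss wb->B2  d=D]
9: R B8 -> L2 hit  d=D]
10: W B7 -> L1 miss wb->B1  d=D]
11: W B1 -> L1 miss wb->B7  d=D]
12: W B1 -> L1 hit  d=D]
13: W B1 -> L1 hit  d=D]

WB = [1, 2, 1, 7]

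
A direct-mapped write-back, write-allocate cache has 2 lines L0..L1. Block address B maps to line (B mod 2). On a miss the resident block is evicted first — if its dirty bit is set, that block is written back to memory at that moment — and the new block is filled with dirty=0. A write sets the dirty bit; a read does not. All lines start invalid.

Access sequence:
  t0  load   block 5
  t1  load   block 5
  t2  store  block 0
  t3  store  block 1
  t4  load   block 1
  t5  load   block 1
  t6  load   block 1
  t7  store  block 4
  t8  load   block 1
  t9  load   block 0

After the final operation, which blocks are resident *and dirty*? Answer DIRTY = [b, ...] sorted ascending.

DIRTY = [1]

  0 | R B5 → L1 miss [-]
  1 | R B5 → L1 hit [-]
  2 | W B0 → L0 miss [D]
  3 | W B1 → L1 miss [D]
  4 | R B1 → L1 hit [D]
  5 | R B1 → L1 hit [D]
  6 | R B1 → L1 hit [D]
  7 | W B4 → L0 miss wb→B0 [D]
  8 | R B1 → L1 hit [D]
  9 | R B0 → L0 miss wb→B4 [-]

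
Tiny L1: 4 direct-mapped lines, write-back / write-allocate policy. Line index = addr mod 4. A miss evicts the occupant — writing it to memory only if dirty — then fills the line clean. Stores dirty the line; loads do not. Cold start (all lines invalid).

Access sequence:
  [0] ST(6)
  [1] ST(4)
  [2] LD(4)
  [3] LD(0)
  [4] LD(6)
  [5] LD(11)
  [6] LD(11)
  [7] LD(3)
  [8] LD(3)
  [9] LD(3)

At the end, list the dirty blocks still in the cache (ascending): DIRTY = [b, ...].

0: W B6 → L2 miss [D]
1: W B4 → L0 miss [D]
2: R B4 → L0 hit [D]
3: R B0 → L0 miss wb→B4 [-]
4: R B6 → L2 hit [D]
5: R B11 → L3 miss [-]
6: R B11 → L3 hit [-]
7: R B3 → L3 miss [-]
8: R B3 → L3 hit [-]
9: R B3 → L3 hit [-]

DIRTY = [6]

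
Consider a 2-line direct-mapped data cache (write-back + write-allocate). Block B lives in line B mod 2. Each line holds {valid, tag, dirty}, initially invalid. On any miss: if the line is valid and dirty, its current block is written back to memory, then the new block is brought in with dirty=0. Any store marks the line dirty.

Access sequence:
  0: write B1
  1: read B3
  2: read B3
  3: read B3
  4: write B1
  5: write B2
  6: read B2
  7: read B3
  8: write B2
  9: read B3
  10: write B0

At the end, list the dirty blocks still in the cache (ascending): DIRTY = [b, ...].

0: W B1 → L1 miss [D]
1: R B3 → L1 miss wb→B1 [-]
2: R B3 → L1 hit [-]
3: R B3 → L1 hit [-]
4: W B1 → L1 miss [D]
5: W B2 → L0 miss [D]
6: R B2 → L0 hit [D]
7: R B3 → L1 miss wb→B1 [-]
8: W B2 → L0 hit [D]
9: R B3 → L1 hit [-]
10: W B0 → L0 miss wb→B2 [D]

DIRTY = [0]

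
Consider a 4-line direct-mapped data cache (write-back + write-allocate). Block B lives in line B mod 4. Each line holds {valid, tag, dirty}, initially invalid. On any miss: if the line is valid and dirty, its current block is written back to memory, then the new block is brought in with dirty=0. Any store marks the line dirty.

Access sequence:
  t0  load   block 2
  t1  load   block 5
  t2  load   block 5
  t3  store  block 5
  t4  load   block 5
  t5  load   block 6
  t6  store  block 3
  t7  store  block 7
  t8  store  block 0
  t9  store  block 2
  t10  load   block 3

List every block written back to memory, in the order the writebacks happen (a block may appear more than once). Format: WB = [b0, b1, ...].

  0 | R B2 → L2 miss [-]
  1 | R B5 → L1 miss [-]
  2 | R B5 → L1 hit [-]
  3 | W B5 → L1 hit [D]
  4 | R B5 → L1 hit [D]
  5 | R B6 → L2 miss [-]
  6 | W B3 → L3 miss [D]
  7 | W B7 → L3 miss wb→B3 [D]
  8 | W B0 → L0 miss [D]
  9 | W B2 → L2 miss [D]
  10 | R B3 → L3 miss wb→B7 [-]

WB = [3, 7]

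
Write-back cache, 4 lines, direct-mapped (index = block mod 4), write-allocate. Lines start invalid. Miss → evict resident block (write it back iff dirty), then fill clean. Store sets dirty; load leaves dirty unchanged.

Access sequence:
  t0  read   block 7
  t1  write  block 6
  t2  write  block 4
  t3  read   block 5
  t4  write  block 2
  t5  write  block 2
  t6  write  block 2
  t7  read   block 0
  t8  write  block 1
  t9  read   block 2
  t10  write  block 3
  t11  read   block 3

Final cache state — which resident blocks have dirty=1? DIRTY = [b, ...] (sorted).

0: R B7 → L3 miss [-]
1: W B6 → L2 miss [D]
2: W B4 → L0 miss [D]
3: R B5 → L1 miss [-]
4: W B2 → L2 miss wb→B6 [D]
5: W B2 → L2 hit [D]
6: W B2 → L2 hit [D]
7: R B0 → L0 miss wb→B4 [-]
8: W B1 → L1 miss [D]
9: R B2 → L2 hit [D]
10: W B3 → L3 miss [D]
11: R B3 → L3 hit [D]

DIRTY = [1, 2, 3]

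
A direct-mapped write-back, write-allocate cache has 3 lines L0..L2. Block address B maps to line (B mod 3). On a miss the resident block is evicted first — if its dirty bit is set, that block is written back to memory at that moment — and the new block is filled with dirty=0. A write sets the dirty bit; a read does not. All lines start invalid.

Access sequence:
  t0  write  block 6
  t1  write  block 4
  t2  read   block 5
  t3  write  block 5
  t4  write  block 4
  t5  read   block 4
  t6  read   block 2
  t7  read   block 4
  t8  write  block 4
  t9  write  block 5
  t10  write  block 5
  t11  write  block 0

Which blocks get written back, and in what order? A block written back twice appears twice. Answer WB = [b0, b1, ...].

WB = [5, 6]

0: W B6 → L0 miss [D]
1: W B4 → L1 miss [D]
2: R B5 → L2 miss [-]
3: W B5 → L2 hit [D]
4: W B4 → L1 hit [D]
5: R B4 → L1 hit [D]
6: R B2 → L2 miss wb→B5 [-]
7: R B4 → L1 hit [D]
8: W B4 → L1 hit [D]
9: W B5 → L2 miss [D]
10: W B5 → L2 hit [D]
11: W B0 → L0 miss wb→B6 [D]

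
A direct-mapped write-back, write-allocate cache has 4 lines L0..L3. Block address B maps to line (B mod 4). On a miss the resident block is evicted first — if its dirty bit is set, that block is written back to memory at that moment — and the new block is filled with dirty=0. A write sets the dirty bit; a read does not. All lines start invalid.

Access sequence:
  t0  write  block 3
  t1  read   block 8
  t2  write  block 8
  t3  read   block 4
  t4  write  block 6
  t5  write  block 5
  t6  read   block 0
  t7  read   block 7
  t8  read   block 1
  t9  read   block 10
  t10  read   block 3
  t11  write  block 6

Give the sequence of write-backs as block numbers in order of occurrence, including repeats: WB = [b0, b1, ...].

WB = [8, 3, 5, 6]

0: W B3 → L3 miss [D]
1: R B8 → L0 miss [-]
2: W B8 → L0 hit [D]
3: R B4 → L0 miss wb→B8 [-]
4: W B6 → L2 miss [D]
5: W B5 → L1 miss [D]
6: R B0 → L0 miss [-]
7: R B7 → L3 miss wb→B3 [-]
8: R B1 → L1 miss wb→B5 [-]
9: R B10 → L2 miss wb→B6 [-]
10: R B3 → L3 miss [-]
11: W B6 → L2 miss [D]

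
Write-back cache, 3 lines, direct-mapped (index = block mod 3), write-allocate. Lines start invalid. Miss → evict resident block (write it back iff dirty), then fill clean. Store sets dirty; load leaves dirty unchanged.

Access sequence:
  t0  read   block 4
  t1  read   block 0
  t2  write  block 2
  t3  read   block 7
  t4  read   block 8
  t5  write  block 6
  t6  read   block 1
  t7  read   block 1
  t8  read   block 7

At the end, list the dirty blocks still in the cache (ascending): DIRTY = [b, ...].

0: R B4 -> L1 miss  d=-]
1: R B0 -> L0 miss  d=-]
2: W B2 -> L2 miss  d=D]
3: R B7 -> L1 miss  d=-]
4: R B8 -> L2 miss wb->B2  d=-]
5: W B6 -> L0 miss  d=D]
6: R B1 -> L1 miss  d=-]
7: R B1 -> L1 hit  d=-]
8: R B7 -> L1 miss  d=-]

DIRTY = [6]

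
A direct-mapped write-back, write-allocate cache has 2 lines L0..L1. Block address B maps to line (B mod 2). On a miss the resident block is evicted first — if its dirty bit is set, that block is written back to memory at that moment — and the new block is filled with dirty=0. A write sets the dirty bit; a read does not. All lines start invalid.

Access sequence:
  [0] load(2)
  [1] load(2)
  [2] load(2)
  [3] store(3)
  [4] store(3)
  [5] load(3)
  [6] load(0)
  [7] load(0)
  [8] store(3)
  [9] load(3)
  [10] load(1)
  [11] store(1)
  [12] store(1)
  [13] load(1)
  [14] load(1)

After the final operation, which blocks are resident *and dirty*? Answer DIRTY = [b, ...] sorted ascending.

0: R B2 → L0 miss [-]
1: R B2 → L0 hit [-]
2: R B2 → L0 hit [-]
3: W B3 → L1 miss [D]
4: W B3 → L1 hit [D]
5: R B3 → L1 hit [D]
6: R B0 → L0 miss [-]
7: R B0 → L0 hit [-]
8: W B3 → L1 hit [D]
9: R B3 → L1 hit [D]
10: R B1 → L1 miss wb→B3 [-]
11: W B1 → L1 hit [D]
12: W B1 → L1 hit [D]
13: R B1 → L1 hit [D]
14: R B1 → L1 hit [D]

DIRTY = [1]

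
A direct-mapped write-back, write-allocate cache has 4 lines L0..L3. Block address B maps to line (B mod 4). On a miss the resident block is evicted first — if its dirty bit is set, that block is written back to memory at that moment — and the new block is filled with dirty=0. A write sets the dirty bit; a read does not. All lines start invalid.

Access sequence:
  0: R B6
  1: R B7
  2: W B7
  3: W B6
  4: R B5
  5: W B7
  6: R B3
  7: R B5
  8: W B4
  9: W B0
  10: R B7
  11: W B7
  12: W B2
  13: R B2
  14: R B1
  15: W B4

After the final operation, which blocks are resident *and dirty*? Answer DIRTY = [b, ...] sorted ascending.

0: R B6 -> L2 miss  d=-]
1: R B7 -> L3 miss  d=-]
2: W B7 -> L3 hit  d=D]
3: W B6 -> L2 hit  d=D]
4: R B5 -> L1 miss  d=-]
5: W B7 -> L3 hit  d=D]
6: R B3 -> L3 miss wb->B7  d=-]
7: R B5 -> L1 hit  d=-]
8: W B4 -> L0 miss  d=D]
9: W B0 -> L0 miss wb->B4  d=D]
10: R B7 -> L3 miss  d=-]
11: W B7 -> L3 hit  d=D]
12: W B2 -> L2 miss wb->B6  d=D]
13: R B2 -> L2 hit  d=D]
14: R B1 -> L1 miss  d=-]
15: W B4 -> L0 miss wb->B0  d=D]

DIRTY = [2, 4, 7]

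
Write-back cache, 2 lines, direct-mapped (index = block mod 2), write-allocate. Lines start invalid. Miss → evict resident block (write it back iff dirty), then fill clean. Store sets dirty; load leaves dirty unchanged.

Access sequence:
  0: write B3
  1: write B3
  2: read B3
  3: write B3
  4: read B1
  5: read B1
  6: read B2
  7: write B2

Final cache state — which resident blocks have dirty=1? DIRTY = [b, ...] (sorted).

DIRTY = [2]

0: W B3 -> L1 miss  d=D]
1: W B3 -> L1 hit  d=D]
2: R B3 -> L1 hit  d=D]
3: W B3 -> L1 hit  d=D]
4: R B1 -> L1 miss wb->B3  d=-]
5: R B1 -> L1 hit  d=-]
6: R B2 -> L0 miss  d=-]
7: W B2 -> L0 hit  d=D]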